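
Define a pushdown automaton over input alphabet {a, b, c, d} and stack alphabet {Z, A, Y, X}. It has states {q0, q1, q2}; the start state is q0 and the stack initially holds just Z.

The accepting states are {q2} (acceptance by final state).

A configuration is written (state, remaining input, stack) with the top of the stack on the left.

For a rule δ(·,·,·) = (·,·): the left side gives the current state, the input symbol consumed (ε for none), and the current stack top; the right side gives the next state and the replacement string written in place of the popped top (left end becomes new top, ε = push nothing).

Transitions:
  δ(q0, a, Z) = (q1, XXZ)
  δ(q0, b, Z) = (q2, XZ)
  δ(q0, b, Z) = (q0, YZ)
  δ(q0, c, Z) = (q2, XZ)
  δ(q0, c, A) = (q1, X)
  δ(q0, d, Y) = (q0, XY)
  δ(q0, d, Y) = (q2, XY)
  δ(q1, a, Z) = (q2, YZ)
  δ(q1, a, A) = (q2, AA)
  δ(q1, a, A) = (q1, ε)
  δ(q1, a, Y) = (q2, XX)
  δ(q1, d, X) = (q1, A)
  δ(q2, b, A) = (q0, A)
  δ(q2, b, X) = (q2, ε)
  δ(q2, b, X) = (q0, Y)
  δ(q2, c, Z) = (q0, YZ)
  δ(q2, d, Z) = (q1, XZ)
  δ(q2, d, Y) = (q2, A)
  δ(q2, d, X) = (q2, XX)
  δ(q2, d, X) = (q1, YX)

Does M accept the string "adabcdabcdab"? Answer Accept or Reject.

No computation consumes all input and reaches a final state.

Reject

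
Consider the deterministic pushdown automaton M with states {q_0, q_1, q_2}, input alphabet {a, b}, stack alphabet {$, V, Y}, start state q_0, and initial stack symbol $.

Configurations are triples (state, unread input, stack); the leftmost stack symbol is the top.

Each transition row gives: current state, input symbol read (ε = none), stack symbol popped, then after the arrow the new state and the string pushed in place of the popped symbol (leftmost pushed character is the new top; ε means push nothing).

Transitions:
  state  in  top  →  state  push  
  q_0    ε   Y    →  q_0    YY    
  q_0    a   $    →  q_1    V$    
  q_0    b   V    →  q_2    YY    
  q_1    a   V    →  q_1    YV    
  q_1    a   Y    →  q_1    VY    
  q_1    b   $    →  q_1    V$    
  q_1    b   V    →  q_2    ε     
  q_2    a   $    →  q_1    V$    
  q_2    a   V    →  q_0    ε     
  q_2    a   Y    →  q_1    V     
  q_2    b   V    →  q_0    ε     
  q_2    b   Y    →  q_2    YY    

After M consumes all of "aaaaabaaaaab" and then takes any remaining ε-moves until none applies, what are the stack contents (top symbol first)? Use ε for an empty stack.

(q_0, aaaaabaaaaab, $) ⊢ (q_1, aaaabaaaaab, V$) ⊢ (q_1, aaabaaaaab, YV$) ⊢ (q_1, aabaaaaab, VYV$) ⊢ (q_1, abaaaaab, YVYV$) ⊢ (q_1, baaaaab, VYVYV$) ⊢ (q_2, aaaaab, YVYV$) ⊢ (q_1, aaaab, VVYV$) ⊢ (q_1, aaab, YVVYV$) ⊢ (q_1, aab, VYVVYV$) ⊢ (q_1, ab, YVYVVYV$) ⊢ (q_1, b, VYVYVVYV$) ⊢ (q_2, ε, YVYVVYV$)
All input consumed in state q_2 with stack YVYVVYV$.

YVYVVYV$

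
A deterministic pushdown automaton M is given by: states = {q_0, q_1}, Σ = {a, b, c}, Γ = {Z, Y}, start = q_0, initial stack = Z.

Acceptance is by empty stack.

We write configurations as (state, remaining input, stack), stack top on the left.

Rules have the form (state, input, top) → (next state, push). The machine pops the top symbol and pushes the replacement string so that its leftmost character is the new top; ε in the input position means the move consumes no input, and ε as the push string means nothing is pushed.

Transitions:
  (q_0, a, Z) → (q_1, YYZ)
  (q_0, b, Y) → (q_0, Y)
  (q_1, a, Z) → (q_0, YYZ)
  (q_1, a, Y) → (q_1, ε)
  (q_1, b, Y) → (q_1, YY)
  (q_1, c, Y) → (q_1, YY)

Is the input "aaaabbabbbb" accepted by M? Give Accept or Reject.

(q_0, aaaabbabbbb, Z)
  read a, top Z: go to q_1, push YYZ → (q_1, aaabbabbbb, YYZ)
  read a, top Y: go to q_1, push ε → (q_1, aabbabbbb, YZ)
  read a, top Y: go to q_1, push ε → (q_1, abbabbbb, Z)
  read a, top Z: go to q_0, push YYZ → (q_0, bbabbbb, YYZ)
  read b, top Y: go to q_0, push Y → (q_0, babbbb, YYZ)
  read b, top Y: go to q_0, push Y → (q_0, abbbb, YYZ)
No transition applies at (q_0, abbbb, YYZ); input not fully consumed.

Reject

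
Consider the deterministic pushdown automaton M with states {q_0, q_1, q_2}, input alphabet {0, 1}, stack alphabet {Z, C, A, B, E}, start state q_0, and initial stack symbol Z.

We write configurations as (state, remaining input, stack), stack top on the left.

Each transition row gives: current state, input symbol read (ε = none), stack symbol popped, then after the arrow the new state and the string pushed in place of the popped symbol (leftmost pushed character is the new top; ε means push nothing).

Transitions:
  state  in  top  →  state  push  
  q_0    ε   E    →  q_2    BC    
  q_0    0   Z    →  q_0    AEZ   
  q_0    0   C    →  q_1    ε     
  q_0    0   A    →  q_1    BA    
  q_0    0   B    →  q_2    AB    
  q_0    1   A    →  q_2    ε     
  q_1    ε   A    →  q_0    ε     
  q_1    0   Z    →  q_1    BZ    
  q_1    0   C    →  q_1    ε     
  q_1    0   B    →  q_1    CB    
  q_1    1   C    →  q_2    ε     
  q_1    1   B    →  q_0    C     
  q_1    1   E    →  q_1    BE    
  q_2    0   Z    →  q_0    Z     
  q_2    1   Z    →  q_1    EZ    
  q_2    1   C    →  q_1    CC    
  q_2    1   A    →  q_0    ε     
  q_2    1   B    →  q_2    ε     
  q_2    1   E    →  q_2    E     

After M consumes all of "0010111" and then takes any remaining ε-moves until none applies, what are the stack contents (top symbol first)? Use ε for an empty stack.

(q_0, 0010111, Z)
  read 0, top Z: go to q_0, push AEZ → (q_0, 010111, AEZ)
  read 0, top A: go to q_1, push BA → (q_1, 10111, BAEZ)
  read 1, top B: go to q_0, push C → (q_0, 0111, CAEZ)
  read 0, top C: go to q_1, push ε → (q_1, 111, AEZ)
  ε-move, top A: go to q_0, push ε → (q_0, 111, EZ)
  ε-move, top E: go to q_2, push BC → (q_2, 111, BCZ)
  read 1, top B: go to q_2, push ε → (q_2, 11, CZ)
  read 1, top C: go to q_1, push CC → (q_1, 1, CCZ)
  read 1, top C: go to q_2, push ε → (q_2, ε, CZ)
All input consumed in state q_2 with stack CZ.

CZ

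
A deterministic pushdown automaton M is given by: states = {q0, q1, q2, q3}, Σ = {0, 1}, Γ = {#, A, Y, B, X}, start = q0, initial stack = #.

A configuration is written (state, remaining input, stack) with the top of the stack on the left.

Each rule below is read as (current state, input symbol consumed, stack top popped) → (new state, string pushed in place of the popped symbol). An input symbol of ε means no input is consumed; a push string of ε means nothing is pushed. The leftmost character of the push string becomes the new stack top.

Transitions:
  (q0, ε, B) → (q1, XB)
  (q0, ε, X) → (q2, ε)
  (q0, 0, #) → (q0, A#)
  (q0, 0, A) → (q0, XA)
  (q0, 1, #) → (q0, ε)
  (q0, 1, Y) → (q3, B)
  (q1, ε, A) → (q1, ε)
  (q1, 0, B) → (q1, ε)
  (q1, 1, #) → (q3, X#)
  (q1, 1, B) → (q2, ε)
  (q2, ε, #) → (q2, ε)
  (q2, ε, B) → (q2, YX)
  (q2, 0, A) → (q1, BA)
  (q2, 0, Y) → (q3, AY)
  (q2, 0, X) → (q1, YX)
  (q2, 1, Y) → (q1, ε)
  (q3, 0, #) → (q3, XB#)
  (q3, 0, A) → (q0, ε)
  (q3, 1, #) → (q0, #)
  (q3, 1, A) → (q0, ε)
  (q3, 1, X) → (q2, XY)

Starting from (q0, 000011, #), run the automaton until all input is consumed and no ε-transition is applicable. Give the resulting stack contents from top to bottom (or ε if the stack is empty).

(q0, 000011, #)
  read 0, top #: go to q0, push A# → (q0, 00011, A#)
  read 0, top A: go to q0, push XA → (q0, 0011, XA#)
  ε-move, top X: go to q2, push ε → (q2, 0011, A#)
  read 0, top A: go to q1, push BA → (q1, 011, BA#)
  read 0, top B: go to q1, push ε → (q1, 11, A#)
  ε-move, top A: go to q1, push ε → (q1, 11, #)
  read 1, top #: go to q3, push X# → (q3, 1, X#)
  read 1, top X: go to q2, push XY → (q2, ε, XY#)
All input consumed in state q2 with stack XY#.

XY#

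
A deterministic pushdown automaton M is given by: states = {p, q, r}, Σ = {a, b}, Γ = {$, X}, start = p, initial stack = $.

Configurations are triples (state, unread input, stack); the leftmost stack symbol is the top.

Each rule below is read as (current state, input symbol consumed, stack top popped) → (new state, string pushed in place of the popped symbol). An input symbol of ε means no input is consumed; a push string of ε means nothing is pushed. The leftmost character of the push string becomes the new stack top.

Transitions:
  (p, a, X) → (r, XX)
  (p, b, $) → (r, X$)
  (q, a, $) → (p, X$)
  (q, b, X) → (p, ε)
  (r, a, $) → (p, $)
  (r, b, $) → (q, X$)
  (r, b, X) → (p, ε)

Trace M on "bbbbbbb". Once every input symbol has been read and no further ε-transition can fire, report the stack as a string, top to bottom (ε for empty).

X$

(p, bbbbbbb, $)
  read b, top $: go to r, push X$ → (r, bbbbbb, X$)
  read b, top X: go to p, push ε → (p, bbbbb, $)
  read b, top $: go to r, push X$ → (r, bbbb, X$)
  read b, top X: go to p, push ε → (p, bbb, $)
  read b, top $: go to r, push X$ → (r, bb, X$)
  read b, top X: go to p, push ε → (p, b, $)
  read b, top $: go to r, push X$ → (r, ε, X$)
All input consumed in state r with stack X$.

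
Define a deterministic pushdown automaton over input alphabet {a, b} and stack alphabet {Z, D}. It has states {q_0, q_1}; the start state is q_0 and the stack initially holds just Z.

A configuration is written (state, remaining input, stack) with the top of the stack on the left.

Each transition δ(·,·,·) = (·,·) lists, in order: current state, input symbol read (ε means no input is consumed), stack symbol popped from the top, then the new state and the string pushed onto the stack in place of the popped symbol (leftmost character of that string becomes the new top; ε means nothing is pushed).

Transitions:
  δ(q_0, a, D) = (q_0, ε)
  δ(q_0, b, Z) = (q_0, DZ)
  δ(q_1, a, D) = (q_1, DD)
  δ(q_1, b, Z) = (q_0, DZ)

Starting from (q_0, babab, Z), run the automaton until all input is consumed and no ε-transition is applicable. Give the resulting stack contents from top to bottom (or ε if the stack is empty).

DZ

(q_0, babab, Z)
  read b, top Z: go to q_0, push DZ → (q_0, abab, DZ)
  read a, top D: go to q_0, push ε → (q_0, bab, Z)
  read b, top Z: go to q_0, push DZ → (q_0, ab, DZ)
  read a, top D: go to q_0, push ε → (q_0, b, Z)
  read b, top Z: go to q_0, push DZ → (q_0, ε, DZ)
All input consumed in state q_0 with stack DZ.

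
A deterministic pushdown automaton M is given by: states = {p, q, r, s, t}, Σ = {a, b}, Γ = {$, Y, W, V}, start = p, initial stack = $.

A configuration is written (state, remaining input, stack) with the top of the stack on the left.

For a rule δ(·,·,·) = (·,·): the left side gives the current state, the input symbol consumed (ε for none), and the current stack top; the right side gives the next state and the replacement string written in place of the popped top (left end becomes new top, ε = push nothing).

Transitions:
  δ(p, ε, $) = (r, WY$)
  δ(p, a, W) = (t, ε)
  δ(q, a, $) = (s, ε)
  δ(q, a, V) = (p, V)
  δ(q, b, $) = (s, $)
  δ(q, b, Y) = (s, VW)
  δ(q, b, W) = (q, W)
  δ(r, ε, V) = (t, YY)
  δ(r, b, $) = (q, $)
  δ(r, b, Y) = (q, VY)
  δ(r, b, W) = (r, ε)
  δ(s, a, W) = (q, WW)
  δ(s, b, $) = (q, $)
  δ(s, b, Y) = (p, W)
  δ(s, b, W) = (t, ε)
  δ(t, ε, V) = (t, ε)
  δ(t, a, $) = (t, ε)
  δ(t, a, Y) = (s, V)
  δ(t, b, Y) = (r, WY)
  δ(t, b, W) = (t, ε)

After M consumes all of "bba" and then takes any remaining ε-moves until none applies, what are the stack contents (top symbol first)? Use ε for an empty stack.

VY$

(p, bba, $)
  ε-move, top $: go to r, push WY$ → (r, bba, WY$)
  read b, top W: go to r, push ε → (r, ba, Y$)
  read b, top Y: go to q, push VY → (q, a, VY$)
  read a, top V: go to p, push V → (p, ε, VY$)
All input consumed in state p with stack VY$.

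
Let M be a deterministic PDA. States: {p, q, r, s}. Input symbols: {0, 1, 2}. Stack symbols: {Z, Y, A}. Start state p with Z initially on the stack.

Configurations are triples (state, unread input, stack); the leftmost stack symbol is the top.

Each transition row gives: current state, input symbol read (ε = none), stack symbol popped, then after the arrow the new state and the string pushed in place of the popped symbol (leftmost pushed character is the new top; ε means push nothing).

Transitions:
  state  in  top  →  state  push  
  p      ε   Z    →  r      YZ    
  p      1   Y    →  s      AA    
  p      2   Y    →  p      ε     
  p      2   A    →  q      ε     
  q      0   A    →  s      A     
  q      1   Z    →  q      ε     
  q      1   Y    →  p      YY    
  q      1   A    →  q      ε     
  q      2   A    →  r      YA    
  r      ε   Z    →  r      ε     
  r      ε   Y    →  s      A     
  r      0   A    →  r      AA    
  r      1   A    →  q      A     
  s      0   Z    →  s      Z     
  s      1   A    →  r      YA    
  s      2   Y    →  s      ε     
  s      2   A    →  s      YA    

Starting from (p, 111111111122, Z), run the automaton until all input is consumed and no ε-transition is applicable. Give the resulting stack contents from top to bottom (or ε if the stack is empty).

(p, 111111111122, Z)
  ε-move, top Z: go to r, push YZ → (r, 111111111122, YZ)
  ε-move, top Y: go to s, push A → (s, 111111111122, AZ)
  read 1, top A: go to r, push YA → (r, 11111111122, YAZ)
  ε-move, top Y: go to s, push A → (s, 11111111122, AAZ)
  read 1, top A: go to r, push YA → (r, 1111111122, YAAZ)
  ε-move, top Y: go to s, push A → (s, 1111111122, AAAZ)
  read 1, top A: go to r, push YA → (r, 111111122, YAAAZ)
  ε-move, top Y: go to s, push A → (s, 111111122, AAAAZ)
  read 1, top A: go to r, push YA → (r, 11111122, YAAAAZ)
  ε-move, top Y: go to s, push A → (s, 11111122, AAAAAZ)
  read 1, top A: go to r, push YA → (r, 1111122, YAAAAAZ)
  ε-move, top Y: go to s, push A → (s, 1111122, AAAAAAZ)
  read 1, top A: go to r, push YA → (r, 111122, YAAAAAAZ)
  ε-move, top Y: go to s, push A → (s, 111122, AAAAAAAZ)
  read 1, top A: go to r, push YA → (r, 11122, YAAAAAAAZ)
  ε-move, top Y: go to s, push A → (s, 11122, AAAAAAAAZ)
  read 1, top A: go to r, push YA → (r, 1122, YAAAAAAAAZ)
  ε-move, top Y: go to s, push A → (s, 1122, AAAAAAAAAZ)
  read 1, top A: go to r, push YA → (r, 122, YAAAAAAAAAZ)
  ε-move, top Y: go to s, push A → (s, 122, AAAAAAAAAAZ)
  read 1, top A: go to r, push YA → (r, 22, YAAAAAAAAAAZ)
  ε-move, top Y: go to s, push A → (s, 22, AAAAAAAAAAAZ)
  read 2, top A: go to s, push YA → (s, 2, YAAAAAAAAAAAZ)
  read 2, top Y: go to s, push ε → (s, ε, AAAAAAAAAAAZ)
All input consumed in state s with stack AAAAAAAAAAAZ.

AAAAAAAAAAAZ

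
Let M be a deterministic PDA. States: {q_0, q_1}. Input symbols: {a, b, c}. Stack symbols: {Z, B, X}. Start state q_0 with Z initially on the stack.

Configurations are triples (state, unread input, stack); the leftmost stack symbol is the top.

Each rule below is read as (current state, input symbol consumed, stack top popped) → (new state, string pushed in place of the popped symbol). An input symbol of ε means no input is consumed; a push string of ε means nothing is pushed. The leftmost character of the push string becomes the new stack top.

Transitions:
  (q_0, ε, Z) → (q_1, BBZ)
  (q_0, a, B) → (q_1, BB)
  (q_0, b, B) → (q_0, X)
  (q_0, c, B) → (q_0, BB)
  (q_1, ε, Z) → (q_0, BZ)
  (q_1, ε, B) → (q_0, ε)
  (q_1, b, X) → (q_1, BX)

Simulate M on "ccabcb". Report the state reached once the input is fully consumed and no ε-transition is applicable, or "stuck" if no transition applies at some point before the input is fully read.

stuck

(q_0, ccabcb, Z)
  ε-move, top Z: go to q_1, push BBZ → (q_1, ccabcb, BBZ)
  ε-move, top B: go to q_0, push ε → (q_0, ccabcb, BZ)
  read c, top B: go to q_0, push BB → (q_0, cabcb, BBZ)
  read c, top B: go to q_0, push BB → (q_0, abcb, BBBZ)
  read a, top B: go to q_1, push BB → (q_1, bcb, BBBBZ)
  ε-move, top B: go to q_0, push ε → (q_0, bcb, BBBZ)
  read b, top B: go to q_0, push X → (q_0, cb, XBBZ)
No transition for (q_0, c, top X); M blocks with input cb remaining.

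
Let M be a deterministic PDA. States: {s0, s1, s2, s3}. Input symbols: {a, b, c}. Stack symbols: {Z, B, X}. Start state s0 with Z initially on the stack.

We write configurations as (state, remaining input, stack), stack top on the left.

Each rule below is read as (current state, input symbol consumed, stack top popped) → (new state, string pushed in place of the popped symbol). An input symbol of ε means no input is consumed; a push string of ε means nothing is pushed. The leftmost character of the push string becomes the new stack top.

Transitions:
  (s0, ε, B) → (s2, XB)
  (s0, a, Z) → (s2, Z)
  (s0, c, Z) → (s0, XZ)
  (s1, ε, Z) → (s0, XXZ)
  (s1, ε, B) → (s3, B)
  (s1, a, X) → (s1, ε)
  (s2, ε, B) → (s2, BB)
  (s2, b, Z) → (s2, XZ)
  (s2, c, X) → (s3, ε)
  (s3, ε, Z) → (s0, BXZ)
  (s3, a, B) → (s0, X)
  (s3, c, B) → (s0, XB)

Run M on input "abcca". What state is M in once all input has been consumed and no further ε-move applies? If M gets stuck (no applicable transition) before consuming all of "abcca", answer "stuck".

(s0, abcca, Z)
  read a, top Z: go to s2, push Z → (s2, bcca, Z)
  read b, top Z: go to s2, push XZ → (s2, cca, XZ)
  read c, top X: go to s3, push ε → (s3, ca, Z)
  ε-move, top Z: go to s0, push BXZ → (s0, ca, BXZ)
  ε-move, top B: go to s2, push XB → (s2, ca, XBXZ)
  read c, top X: go to s3, push ε → (s3, a, BXZ)
  read a, top B: go to s0, push X → (s0, ε, XXZ)
All input consumed; M is in state s0.

s0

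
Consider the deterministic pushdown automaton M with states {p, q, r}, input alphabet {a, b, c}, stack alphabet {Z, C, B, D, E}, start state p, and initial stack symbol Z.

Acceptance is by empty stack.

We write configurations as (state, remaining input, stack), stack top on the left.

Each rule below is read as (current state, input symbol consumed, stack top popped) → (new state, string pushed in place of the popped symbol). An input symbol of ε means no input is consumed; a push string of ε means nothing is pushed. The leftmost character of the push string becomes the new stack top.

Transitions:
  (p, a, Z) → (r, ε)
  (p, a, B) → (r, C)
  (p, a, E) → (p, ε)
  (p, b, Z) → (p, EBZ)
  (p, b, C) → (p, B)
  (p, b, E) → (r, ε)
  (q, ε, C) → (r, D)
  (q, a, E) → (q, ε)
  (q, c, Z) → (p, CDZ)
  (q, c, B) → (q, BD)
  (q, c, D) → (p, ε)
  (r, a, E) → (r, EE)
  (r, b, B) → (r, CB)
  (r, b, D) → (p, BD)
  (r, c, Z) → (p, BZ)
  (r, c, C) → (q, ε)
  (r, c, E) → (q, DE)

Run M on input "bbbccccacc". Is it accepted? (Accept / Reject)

Reject

(p, bbbccccacc, Z) ⊢ (p, bbccccacc, EBZ) ⊢ (r, bccccacc, BZ) ⊢ (r, ccccacc, CBZ) ⊢ (q, cccacc, BZ) ⊢ (q, ccacc, BDZ) ⊢ (q, cacc, BDDZ) ⊢ (q, acc, BDDDZ)
No transition applies at (q, acc, BDDDZ); input not fully consumed.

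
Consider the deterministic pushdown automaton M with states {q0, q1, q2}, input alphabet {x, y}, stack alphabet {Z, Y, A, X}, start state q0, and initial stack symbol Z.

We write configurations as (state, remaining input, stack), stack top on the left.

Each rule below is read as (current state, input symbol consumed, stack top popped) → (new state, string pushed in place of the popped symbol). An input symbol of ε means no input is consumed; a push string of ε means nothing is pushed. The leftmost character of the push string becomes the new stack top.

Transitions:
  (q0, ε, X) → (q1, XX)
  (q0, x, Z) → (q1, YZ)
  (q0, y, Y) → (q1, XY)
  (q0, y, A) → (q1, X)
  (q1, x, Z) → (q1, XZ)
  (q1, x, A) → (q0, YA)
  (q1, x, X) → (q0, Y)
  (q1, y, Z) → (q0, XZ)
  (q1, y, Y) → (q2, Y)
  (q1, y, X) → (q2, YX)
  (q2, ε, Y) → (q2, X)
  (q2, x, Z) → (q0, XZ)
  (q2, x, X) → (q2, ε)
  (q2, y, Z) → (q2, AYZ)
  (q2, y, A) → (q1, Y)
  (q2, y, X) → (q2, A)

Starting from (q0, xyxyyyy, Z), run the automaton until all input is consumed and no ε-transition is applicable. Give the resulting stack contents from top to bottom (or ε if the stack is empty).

(q0, xyxyyyy, Z) ⊢ (q1, yxyyyy, YZ) ⊢ (q2, xyyyy, YZ) ⊢ (q2, xyyyy, XZ) ⊢ (q2, yyyy, Z) ⊢ (q2, yyy, AYZ) ⊢ (q1, yy, YYZ) ⊢ (q2, y, YYZ) ⊢ (q2, y, XYZ) ⊢ (q2, ε, AYZ)
All input consumed in state q2 with stack AYZ.

AYZ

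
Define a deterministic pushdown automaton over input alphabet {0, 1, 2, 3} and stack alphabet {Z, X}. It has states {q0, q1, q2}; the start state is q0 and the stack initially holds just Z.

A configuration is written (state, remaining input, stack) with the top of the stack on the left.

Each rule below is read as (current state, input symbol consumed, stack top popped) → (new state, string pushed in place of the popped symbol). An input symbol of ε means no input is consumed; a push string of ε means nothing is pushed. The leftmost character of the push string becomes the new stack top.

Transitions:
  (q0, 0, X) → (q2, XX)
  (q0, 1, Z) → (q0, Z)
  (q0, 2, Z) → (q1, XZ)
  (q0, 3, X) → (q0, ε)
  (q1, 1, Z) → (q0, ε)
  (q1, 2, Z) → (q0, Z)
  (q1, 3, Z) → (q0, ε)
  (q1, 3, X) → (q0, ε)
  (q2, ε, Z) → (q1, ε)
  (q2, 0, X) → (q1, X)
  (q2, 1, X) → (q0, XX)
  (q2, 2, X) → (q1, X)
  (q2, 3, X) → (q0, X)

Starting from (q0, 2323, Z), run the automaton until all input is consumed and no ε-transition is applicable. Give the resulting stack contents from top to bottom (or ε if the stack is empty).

(q0, 2323, Z)
  read 2, top Z: go to q1, push XZ → (q1, 323, XZ)
  read 3, top X: go to q0, push ε → (q0, 23, Z)
  read 2, top Z: go to q1, push XZ → (q1, 3, XZ)
  read 3, top X: go to q0, push ε → (q0, ε, Z)
All input consumed in state q0 with stack Z.

Z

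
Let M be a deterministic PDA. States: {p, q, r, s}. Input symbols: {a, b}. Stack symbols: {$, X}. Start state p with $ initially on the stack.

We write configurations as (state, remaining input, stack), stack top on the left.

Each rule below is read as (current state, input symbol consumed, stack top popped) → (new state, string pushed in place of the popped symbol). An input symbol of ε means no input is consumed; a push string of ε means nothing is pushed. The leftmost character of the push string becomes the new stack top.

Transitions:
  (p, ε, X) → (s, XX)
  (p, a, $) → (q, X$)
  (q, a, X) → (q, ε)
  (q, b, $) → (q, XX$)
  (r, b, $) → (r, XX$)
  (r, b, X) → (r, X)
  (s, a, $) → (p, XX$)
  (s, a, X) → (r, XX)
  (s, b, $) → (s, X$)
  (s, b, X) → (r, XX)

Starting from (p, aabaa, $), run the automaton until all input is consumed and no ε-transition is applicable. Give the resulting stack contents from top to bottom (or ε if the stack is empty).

$

(p, aabaa, $)
  read a, top $: go to q, push X$ → (q, abaa, X$)
  read a, top X: go to q, push ε → (q, baa, $)
  read b, top $: go to q, push XX$ → (q, aa, XX$)
  read a, top X: go to q, push ε → (q, a, X$)
  read a, top X: go to q, push ε → (q, ε, $)
All input consumed in state q with stack $.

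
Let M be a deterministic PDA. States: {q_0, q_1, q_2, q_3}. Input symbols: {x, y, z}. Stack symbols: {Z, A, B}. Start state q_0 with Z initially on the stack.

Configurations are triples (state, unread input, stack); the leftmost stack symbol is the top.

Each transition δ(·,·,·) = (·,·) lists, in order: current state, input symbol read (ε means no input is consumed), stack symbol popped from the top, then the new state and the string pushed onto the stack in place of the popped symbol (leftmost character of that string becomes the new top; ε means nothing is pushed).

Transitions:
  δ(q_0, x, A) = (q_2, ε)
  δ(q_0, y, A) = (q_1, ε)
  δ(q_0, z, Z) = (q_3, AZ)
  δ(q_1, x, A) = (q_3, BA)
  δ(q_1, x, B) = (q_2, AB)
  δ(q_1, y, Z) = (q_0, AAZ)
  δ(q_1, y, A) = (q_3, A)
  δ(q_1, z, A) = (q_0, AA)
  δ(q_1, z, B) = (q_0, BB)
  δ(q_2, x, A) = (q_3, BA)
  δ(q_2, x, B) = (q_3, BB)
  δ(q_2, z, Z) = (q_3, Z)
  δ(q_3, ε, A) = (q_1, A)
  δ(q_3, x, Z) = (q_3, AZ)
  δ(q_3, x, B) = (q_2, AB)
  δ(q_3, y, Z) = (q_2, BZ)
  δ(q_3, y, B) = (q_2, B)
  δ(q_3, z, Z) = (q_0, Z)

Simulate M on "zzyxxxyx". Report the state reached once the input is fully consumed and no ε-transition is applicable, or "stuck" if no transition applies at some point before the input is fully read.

q_3

(q_0, zzyxxxyx, Z) ⊢ (q_3, zyxxxyx, AZ) ⊢ (q_1, zyxxxyx, AZ) ⊢ (q_0, yxxxyx, AAZ) ⊢ (q_1, xxxyx, AZ) ⊢ (q_3, xxyx, BAZ) ⊢ (q_2, xyx, ABAZ) ⊢ (q_3, yx, BABAZ) ⊢ (q_2, x, BABAZ) ⊢ (q_3, ε, BBABAZ)
All input consumed; M is in state q_3.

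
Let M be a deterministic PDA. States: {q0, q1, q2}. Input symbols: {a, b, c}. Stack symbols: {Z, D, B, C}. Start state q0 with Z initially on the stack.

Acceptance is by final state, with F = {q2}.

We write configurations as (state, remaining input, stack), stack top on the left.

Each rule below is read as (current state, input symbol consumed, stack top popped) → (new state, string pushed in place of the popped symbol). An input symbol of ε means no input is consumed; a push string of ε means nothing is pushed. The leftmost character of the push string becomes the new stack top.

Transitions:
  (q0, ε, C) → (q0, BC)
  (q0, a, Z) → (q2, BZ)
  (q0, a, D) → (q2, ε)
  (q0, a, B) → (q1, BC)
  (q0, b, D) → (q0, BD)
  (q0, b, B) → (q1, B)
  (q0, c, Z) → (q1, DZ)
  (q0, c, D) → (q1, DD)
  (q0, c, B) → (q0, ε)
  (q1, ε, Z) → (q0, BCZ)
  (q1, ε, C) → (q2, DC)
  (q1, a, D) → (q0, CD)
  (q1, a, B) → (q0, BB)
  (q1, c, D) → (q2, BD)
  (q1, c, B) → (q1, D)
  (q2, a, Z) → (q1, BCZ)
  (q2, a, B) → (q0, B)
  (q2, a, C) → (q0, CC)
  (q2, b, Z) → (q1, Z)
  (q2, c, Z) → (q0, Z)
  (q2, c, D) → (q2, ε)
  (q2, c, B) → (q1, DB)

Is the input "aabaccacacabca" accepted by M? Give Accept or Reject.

(q0, aabaccacacabca, Z)
  read a, top Z: go to q2, push BZ → (q2, abaccacacabca, BZ)
  read a, top B: go to q0, push B → (q0, baccacacabca, BZ)
  read b, top B: go to q1, push B → (q1, accacacabca, BZ)
  read a, top B: go to q0, push BB → (q0, ccacacabca, BBZ)
  read c, top B: go to q0, push ε → (q0, cacacabca, BZ)
  read c, top B: go to q0, push ε → (q0, acacabca, Z)
  read a, top Z: go to q2, push BZ → (q2, cacabca, BZ)
  read c, top B: go to q1, push DB → (q1, acabca, DBZ)
  read a, top D: go to q0, push CD → (q0, cabca, CDBZ)
  ε-move, top C: go to q0, push BC → (q0, cabca, BCDBZ)
  read c, top B: go to q0, push ε → (q0, abca, CDBZ)
  ε-move, top C: go to q0, push BC → (q0, abca, BCDBZ)
  read a, top B: go to q1, push BC → (q1, bca, BCCDBZ)
No transition applies at (q1, bca, BCCDBZ); input not fully consumed.

Reject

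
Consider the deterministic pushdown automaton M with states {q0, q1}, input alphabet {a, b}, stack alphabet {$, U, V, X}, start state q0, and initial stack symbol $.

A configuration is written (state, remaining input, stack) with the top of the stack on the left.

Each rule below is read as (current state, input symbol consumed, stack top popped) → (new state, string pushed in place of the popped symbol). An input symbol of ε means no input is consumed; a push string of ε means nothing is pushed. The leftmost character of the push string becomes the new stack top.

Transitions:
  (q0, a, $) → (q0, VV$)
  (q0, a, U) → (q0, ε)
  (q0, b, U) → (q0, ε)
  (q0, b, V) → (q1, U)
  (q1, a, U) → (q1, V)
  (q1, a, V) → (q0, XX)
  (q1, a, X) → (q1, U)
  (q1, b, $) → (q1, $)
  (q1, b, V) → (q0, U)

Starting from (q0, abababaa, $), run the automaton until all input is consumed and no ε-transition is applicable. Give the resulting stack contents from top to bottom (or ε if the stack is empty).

XX$

(q0, abababaa, $) ⊢ (q0, bababaa, VV$) ⊢ (q1, ababaa, UV$) ⊢ (q1, babaa, VV$) ⊢ (q0, abaa, UV$) ⊢ (q0, baa, V$) ⊢ (q1, aa, U$) ⊢ (q1, a, V$) ⊢ (q0, ε, XX$)
All input consumed in state q0 with stack XX$.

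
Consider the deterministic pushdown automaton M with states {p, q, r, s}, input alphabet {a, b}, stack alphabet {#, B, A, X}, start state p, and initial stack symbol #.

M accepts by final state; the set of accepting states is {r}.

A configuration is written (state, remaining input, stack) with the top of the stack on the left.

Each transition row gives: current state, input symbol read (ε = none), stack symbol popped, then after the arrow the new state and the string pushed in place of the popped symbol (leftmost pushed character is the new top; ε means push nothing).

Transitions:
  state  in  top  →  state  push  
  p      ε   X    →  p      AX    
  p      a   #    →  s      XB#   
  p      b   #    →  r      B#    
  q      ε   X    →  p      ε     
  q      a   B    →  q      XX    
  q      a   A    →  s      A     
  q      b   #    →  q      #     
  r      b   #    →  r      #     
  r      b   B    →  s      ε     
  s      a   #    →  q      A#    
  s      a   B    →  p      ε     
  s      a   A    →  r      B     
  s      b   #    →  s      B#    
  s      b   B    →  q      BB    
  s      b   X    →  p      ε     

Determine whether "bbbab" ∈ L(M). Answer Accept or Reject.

(p, bbbab, #)
  read b, top #: go to r, push B# → (r, bbab, B#)
  read b, top B: go to s, push ε → (s, bab, #)
  read b, top #: go to s, push B# → (s, ab, B#)
  read a, top B: go to p, push ε → (p, b, #)
  read b, top #: go to r, push B# → (r, ε, B#)
All input consumed; state r ∈ F.

Accept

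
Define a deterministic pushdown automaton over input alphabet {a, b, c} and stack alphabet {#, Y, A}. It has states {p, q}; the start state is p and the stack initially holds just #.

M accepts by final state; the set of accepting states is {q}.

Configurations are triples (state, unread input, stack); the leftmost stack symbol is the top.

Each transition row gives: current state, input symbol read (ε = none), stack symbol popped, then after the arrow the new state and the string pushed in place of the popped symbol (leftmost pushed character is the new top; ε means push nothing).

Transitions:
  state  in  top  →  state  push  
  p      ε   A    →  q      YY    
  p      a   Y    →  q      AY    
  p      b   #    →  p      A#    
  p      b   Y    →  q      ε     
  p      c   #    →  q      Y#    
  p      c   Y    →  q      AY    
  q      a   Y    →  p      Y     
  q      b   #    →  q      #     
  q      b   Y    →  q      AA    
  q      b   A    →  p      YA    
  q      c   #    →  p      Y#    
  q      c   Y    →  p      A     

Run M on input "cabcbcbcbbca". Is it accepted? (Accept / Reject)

(p, cabcbcbcbbca, #)
  read c, top #: go to q, push Y# → (q, abcbcbcbbca, Y#)
  read a, top Y: go to p, push Y → (p, bcbcbcbbca, Y#)
  read b, top Y: go to q, push ε → (q, cbcbcbbca, #)
  read c, top #: go to p, push Y# → (p, bcbcbbca, Y#)
  read b, top Y: go to q, push ε → (q, cbcbbca, #)
  read c, top #: go to p, push Y# → (p, bcbbca, Y#)
  read b, top Y: go to q, push ε → (q, cbbca, #)
  read c, top #: go to p, push Y# → (p, bbca, Y#)
  read b, top Y: go to q, push ε → (q, bca, #)
  read b, top #: go to q, push # → (q, ca, #)
  read c, top #: go to p, push Y# → (p, a, Y#)
  read a, top Y: go to q, push AY → (q, ε, AY#)
All input consumed; state q ∈ F.

Accept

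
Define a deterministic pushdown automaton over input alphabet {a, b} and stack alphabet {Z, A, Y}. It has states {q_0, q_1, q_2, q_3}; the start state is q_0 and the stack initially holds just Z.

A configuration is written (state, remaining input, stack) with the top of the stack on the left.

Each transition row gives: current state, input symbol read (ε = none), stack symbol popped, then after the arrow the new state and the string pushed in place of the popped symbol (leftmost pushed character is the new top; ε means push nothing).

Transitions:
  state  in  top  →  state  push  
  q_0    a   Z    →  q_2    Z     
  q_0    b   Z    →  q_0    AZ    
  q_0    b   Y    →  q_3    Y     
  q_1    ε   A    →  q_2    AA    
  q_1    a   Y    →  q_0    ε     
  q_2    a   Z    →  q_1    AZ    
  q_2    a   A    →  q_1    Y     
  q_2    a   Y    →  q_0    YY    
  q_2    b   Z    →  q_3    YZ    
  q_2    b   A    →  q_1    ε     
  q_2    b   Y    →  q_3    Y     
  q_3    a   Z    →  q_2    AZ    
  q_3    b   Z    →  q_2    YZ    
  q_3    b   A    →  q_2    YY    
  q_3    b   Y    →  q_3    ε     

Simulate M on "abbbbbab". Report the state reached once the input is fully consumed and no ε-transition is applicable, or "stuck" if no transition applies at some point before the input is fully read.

q_1

(q_0, abbbbbab, Z)
  read a, top Z: go to q_2, push Z → (q_2, bbbbbab, Z)
  read b, top Z: go to q_3, push YZ → (q_3, bbbbab, YZ)
  read b, top Y: go to q_3, push ε → (q_3, bbbab, Z)
  read b, top Z: go to q_2, push YZ → (q_2, bbab, YZ)
  read b, top Y: go to q_3, push Y → (q_3, bab, YZ)
  read b, top Y: go to q_3, push ε → (q_3, ab, Z)
  read a, top Z: go to q_2, push AZ → (q_2, b, AZ)
  read b, top A: go to q_1, push ε → (q_1, ε, Z)
All input consumed; M is in state q_1.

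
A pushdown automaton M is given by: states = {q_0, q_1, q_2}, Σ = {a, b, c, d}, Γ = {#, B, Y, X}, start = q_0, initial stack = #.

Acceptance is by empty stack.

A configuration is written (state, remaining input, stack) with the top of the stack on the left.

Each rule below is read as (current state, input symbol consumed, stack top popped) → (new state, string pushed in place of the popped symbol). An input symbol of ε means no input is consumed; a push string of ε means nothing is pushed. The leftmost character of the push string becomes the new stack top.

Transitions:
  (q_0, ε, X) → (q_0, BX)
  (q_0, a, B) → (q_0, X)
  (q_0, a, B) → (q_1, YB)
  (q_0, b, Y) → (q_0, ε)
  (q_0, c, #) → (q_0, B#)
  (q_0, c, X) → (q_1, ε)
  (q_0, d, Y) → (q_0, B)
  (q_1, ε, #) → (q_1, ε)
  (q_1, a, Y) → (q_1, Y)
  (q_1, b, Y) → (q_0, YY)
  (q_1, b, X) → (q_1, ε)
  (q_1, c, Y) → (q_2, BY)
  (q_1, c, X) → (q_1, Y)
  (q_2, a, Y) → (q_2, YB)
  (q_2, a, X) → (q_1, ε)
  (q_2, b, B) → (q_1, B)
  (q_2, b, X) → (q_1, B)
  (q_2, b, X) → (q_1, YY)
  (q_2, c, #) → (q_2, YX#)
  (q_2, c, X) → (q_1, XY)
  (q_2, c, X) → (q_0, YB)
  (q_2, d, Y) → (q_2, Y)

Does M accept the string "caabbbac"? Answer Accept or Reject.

Accept

One accepting computation: (q_0, caabbbac, #) ⊢ (q_0, aabbbac, B#) ⊢ (q_1, abbbac, YB#) ⊢ (q_1, bbbac, YB#) ⊢ (q_0, bbac, YYB#) ⊢ (q_0, bac, YB#) ⊢ (q_0, ac, B#) ⊢ (q_0, c, X#) ⊢ (q_1, ε, #) ⊢ (q_1, ε, ε)
All input consumed and the stack is empty.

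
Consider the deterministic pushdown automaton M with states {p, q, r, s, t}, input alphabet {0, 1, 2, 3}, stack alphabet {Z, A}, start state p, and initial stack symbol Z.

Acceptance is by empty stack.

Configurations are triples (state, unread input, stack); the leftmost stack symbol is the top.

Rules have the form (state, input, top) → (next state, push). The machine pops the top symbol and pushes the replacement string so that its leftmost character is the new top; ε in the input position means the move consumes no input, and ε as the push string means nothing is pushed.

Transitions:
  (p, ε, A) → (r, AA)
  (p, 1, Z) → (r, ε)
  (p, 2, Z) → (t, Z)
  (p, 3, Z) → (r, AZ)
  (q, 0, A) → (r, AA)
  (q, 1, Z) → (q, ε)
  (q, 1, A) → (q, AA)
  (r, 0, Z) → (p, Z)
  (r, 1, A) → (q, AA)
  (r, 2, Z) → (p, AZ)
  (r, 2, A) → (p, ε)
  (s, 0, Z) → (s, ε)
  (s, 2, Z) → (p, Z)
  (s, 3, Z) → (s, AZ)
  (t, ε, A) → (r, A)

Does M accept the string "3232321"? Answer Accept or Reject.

Accept

(p, 3232321, Z) ⊢ (r, 232321, AZ) ⊢ (p, 32321, Z) ⊢ (r, 2321, AZ) ⊢ (p, 321, Z) ⊢ (r, 21, AZ) ⊢ (p, 1, Z) ⊢ (r, ε, ε)
All input consumed and the stack is empty.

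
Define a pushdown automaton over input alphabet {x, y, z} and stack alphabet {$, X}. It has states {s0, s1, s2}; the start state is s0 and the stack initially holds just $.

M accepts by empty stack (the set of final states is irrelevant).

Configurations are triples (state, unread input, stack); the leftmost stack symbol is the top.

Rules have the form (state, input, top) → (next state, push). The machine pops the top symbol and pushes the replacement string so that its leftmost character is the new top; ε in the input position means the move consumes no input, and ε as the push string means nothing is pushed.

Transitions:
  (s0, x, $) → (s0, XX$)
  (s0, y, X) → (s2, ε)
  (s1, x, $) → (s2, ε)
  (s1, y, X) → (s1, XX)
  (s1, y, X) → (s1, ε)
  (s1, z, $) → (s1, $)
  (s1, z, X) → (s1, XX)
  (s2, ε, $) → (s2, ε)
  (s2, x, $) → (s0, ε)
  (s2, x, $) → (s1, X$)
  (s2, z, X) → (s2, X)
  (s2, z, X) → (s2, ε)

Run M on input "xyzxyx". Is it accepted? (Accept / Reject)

Accept

One accepting computation: (s0, xyzxyx, $) ⊢ (s0, yzxyx, XX$) ⊢ (s2, zxyx, X$) ⊢ (s2, xyx, $) ⊢ (s1, yx, X$) ⊢ (s1, x, $) ⊢ (s2, ε, ε)
All input consumed and the stack is empty.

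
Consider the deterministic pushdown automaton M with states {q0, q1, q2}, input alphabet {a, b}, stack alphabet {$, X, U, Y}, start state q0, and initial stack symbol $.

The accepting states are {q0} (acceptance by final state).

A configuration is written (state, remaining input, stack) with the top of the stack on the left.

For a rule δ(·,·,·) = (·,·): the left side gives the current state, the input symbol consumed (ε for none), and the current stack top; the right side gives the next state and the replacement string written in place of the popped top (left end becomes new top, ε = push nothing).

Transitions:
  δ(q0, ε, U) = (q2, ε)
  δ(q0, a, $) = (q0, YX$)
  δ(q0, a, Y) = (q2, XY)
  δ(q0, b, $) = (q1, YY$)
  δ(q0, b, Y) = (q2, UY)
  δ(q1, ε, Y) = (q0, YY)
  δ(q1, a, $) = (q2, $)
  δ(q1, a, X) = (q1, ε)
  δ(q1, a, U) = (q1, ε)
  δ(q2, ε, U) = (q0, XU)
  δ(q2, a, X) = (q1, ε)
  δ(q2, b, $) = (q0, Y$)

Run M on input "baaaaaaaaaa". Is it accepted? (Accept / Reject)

(q0, baaaaaaaaaa, $)
  read b, top $: go to q1, push YY$ → (q1, aaaaaaaaaa, YY$)
  ε-move, top Y: go to q0, push YY → (q0, aaaaaaaaaa, YYY$)
  read a, top Y: go to q2, push XY → (q2, aaaaaaaaa, XYYY$)
  read a, top X: go to q1, push ε → (q1, aaaaaaaa, YYY$)
  ε-move, top Y: go to q0, push YY → (q0, aaaaaaaa, YYYY$)
  read a, top Y: go to q2, push XY → (q2, aaaaaaa, XYYYY$)
  read a, top X: go to q1, push ε → (q1, aaaaaa, YYYY$)
  ε-move, top Y: go to q0, push YY → (q0, aaaaaa, YYYYY$)
  read a, top Y: go to q2, push XY → (q2, aaaaa, XYYYYY$)
  read a, top X: go to q1, push ε → (q1, aaaa, YYYYY$)
  ε-move, top Y: go to q0, push YY → (q0, aaaa, YYYYYY$)
  read a, top Y: go to q2, push XY → (q2, aaa, XYYYYYY$)
  read a, top X: go to q1, push ε → (q1, aa, YYYYYY$)
  ε-move, top Y: go to q0, push YY → (q0, aa, YYYYYYY$)
  read a, top Y: go to q2, push XY → (q2, a, XYYYYYYY$)
  read a, top X: go to q1, push ε → (q1, ε, YYYYYYY$)
  ε-move, top Y: go to q0, push YY → (q0, ε, YYYYYYYY$)
All input consumed; state q0 ∈ F.

Accept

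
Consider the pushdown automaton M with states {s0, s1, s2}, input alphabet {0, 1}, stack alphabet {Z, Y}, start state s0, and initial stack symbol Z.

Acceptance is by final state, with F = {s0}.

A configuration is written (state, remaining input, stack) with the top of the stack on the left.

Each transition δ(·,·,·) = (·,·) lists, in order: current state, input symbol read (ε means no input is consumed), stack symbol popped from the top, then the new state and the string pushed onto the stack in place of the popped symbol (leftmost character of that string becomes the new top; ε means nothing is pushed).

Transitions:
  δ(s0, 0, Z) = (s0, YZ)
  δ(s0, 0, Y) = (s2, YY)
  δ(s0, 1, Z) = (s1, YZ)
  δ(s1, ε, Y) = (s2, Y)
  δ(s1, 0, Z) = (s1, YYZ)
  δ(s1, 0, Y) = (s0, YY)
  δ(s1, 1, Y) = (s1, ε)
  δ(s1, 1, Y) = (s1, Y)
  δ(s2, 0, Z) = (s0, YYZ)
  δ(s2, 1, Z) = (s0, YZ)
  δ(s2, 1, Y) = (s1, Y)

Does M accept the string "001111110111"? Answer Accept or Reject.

Reject

No computation consumes all input and reaches a final state.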